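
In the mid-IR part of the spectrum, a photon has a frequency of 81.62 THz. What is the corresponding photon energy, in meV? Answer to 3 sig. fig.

338 meV

(h = 6.62607015e-34 J·s, 1 eV = 1.602176634e-19 J.)
First convert: f = 81.62 THz = 8.162e13 Hz.
For a photon E = hf, so E = 5.408e-20 J.
Converting to meV: E = 337.6 meV ≈ 338 meV.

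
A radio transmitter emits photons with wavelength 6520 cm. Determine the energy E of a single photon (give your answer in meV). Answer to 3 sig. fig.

Use h = 6.62607015·10^-34 J·s, c = 2.99792458·10^8 m/s, 1 eV = 1.602176634·10^-19 J.
In SI units: λ = 6520 cm = 65.2 m.
Apply E = hc/λ: E = 3.047·10^-27 J.
Converting to meV: E = 1.902·10^-5 meV ≈ 1.90·10^-5 meV.

1.90·10^-5 meV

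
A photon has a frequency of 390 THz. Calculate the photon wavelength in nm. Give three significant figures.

(c = 2.99792458 × 10^8 m/s.)
First convert: f = 390 THz = 3.90 × 10^14 Hz.
The photon relation is λ = c/f, giving λ = 7.687 × 10^-7 m.
Converting to nm: λ = 768.7 nm ≈ 769 nm.

769 nm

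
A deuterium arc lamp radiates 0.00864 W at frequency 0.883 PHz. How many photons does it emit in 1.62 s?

Total energy: E_total = P·t = 0.00864 × 1.62 = 0.01400 J.
Per-photon energy: E = 5.851 × 10^-19 J.
N = E_total / E_photon = 2.39 × 10^16.

2.39 × 10^16 photons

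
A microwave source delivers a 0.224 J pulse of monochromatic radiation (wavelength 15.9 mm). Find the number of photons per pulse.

1.79·10^22 photons

Per-photon energy: E = 1.249·10^-23 J (from wavelength = 15.9 mm).
N = E_total / E_photon = 0.224 J / 1.249·10^-23 J = 1.79·10^22.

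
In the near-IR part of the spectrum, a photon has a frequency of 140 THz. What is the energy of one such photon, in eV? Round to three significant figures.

0.579 eV

(h = 6.62607015e-34 J·s, 1 eV = 1.602176634e-19 J.)
First convert: f = 140 THz = 1.4e14 Hz.
For a photon E = hf, so E = 9.276e-20 J.
Converting to eV: E = 0.5790 eV ≈ 0.579 eV.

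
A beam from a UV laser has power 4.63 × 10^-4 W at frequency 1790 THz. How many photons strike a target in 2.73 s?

1.07 × 10^15 photons

Total energy: E_total = P·t = 4.63 × 10^-4 × 2.73 = 0.001264 J.
Per-photon energy: E = 1.186 × 10^-18 J.
N = E_total / E_photon = 1.07 × 10^15.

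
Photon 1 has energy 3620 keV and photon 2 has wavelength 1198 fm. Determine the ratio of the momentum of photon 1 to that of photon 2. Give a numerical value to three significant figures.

3.50

p_1 = 1.935 × 10^-21 kg·m/s (from energy = 3620 keV, via p = E/c).
p_2 = 5.531 × 10^-22 kg·m/s (from wavelength = 1198 fm, via p = h/λ).
Ratio = 1.935 × 10^-21 / 5.531 × 10^-22 = 3.50.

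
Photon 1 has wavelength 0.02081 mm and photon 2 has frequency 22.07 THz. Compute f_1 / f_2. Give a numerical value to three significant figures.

f_1 = 1.441e13 Hz (from wavelength = 0.02081 mm, via f = c/λ).
f_2 = 2.207e13 Hz (from frequency = 22.07 THz, via f given directly).
Ratio = 1.441e13 / 2.207e13 = 0.653.

0.653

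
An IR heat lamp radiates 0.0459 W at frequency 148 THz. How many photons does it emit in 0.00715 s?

3.35e15 photons

Total energy: E_total = P·t = 0.0459 × 0.00715 = 3.282e-4 J.
Per-photon energy: E = 9.807e-20 J.
N = E_total / E_photon = 3.35e15.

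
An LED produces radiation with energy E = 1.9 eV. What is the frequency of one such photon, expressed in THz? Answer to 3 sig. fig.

Use h = 6.62607015e-34 J·s, 1 eV = 1.602176634e-19 J.
Convert to SI: E = 1.9 eV = 3.0441e-19 J.
Since f = E/h for a photon, f = 4.594e14 Hz.
Converting to THz: f = 459.4 THz ≈ 459 THz.

459 THz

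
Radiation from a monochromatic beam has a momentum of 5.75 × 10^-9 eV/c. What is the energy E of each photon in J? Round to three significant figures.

9.21 × 10^-28 J

Use c = 2.99792458 × 10^8 m/s, 1 eV = 1.602176634 × 10^-19 J.
First convert: p = 5.75 × 10^-9 eV/c = 3.0730 × 10^-36 kg·m/s.
Since E = pc for a photon, E = 9.213 × 10^-28 J.
So E ≈ 9.21 × 10^-28 J.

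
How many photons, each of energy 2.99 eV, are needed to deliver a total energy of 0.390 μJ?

Per-photon energy: E = 4.791 × 10^-19 J (from energy = 2.99 eV).
N = E_total / E_photon = 3.90 × 10^-7 J / 4.791 × 10^-19 J = 8.14 × 10^11.

8.14 × 10^11 photons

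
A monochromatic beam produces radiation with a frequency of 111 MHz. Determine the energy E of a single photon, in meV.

4.59e-4 meV

Take h = 6.62607015e-34 J·s, 1 eV = 1.602176634e-19 J.
First convert: f = 111 MHz = 1.11e8 Hz.
Apply E = hf: E = 7.355e-26 J.
Converting to meV: E = 4.591e-4 meV ≈ 4.59e-4 meV.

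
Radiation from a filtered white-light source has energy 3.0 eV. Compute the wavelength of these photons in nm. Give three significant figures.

413 nm

Use h = 6.62607015e-34 J·s, c = 2.99792458e8 m/s, 1 eV = 1.602176634e-19 J.
In SI units: E = 3.0 eV = 4.8065e-19 J.
Since λ = hc/E for a photon, λ = 4.133e-7 m.
Converting to nm: λ = 413.3 nm ≈ 413 nm.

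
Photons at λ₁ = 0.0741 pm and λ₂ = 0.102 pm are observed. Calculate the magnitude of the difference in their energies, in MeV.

Using E = hc/λ: E₁ = 2.681e-12 J, E₂ = 1.947e-12 J.
|ΔE| = |2.681e-12 − 1.947e-12| = 7.33e-13 J = 4.58 MeV.

4.58 MeV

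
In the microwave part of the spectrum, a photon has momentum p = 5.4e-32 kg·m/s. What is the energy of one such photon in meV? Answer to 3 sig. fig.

0.101 meV

Apply E = pc: E = 1.619e-23 J.
Converting to meV: E = 0.1010 meV ≈ 0.101 meV.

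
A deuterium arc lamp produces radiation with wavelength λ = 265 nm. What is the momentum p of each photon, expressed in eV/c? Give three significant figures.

Convert to SI: λ = 265 nm = 2.65 × 10^-7 m.
The photon relation is p = h/λ, giving p = 2.500 × 10^-27 kg·m/s.
Converting to eV/c: p = 4.679 eV/c ≈ 4.68 eV/c.

4.68 eV/c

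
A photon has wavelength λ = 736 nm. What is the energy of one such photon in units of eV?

1.68 eV

In SI units: λ = 736 nm = 7.36 × 10^-7 m.
For a photon E = hc/λ, so E = 2.699 × 10^-19 J.
Converting to eV: E = 1.685 eV ≈ 1.68 eV.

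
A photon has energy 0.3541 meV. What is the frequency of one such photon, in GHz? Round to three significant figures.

In SI units: E = 0.3541 meV = 5.6733 × 10^-23 J.
The photon relation is f = E/h, giving f = 8.562 × 10^10 Hz.
Converting to GHz: f = 85.62 GHz ≈ 85.6 GHz.

85.6 GHz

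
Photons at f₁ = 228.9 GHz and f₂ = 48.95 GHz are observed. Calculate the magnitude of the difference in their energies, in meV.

0.744 meV

Using E = hf: E₁ = 1.5167e-22 J, E₂ = 3.2435e-23 J.
|ΔE| = |1.5167e-22 − 3.2435e-23| = 1.19e-22 J = 0.744 meV.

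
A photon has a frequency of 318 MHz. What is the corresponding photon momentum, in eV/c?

(h = 6.62607015·10^-34 J·s, c = 2.99792458·10^8 m/s, 1 eV = 1.602176634·10^-19 J.)
First convert: f = 318 MHz = 3.18·10^8 Hz.
For a photon p = hf/c, so p = 7.028·10^-34 kg·m/s.
Converting to eV/c: p = 1.315·10^-6 eV/c ≈ 1.32·10^-6 eV/c.

1.32·10^-6 eV/c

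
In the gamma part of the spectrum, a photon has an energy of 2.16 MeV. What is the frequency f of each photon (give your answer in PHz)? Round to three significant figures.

5.22e5 PHz

Convert to SI: E = 2.16 MeV = 3.4607e-13 J.
Since f = E/h for a photon, f = 5.223e20 Hz.
Converting to PHz: f = 522300 PHz ≈ 5.22e5 PHz.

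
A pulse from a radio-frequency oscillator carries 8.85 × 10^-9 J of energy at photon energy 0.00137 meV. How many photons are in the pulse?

4.03 × 10^16 photons

Per-photon energy: E = 2.195 × 10^-25 J (from energy = 0.00137 meV).
N = E_total / E_photon = 8.85 × 10^-9 J / 2.195 × 10^-25 J = 4.03 × 10^16.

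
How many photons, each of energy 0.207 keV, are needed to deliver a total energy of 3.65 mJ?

Per-photon energy: E = 3.317 × 10^-17 J (from energy = 0.207 keV).
N = E_total / E_photon = 0.00365 J / 3.317 × 10^-17 J = 1.10 × 10^14.

1.10 × 10^14 photons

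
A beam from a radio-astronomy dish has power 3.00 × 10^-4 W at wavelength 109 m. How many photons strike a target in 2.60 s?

4.28 × 10^23 photons

Total energy: E_total = P·t = 3.00 × 10^-4 × 2.60 = 7.800 × 10^-4 J.
Per-photon energy: E = 1.822 × 10^-27 J.
N = E_total / E_photon = 4.28 × 10^23.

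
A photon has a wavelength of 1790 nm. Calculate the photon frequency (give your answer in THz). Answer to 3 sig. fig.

First convert: λ = 1790 nm = 1.79·10^-6 m.
Apply f = c/λ: f = 1.675·10^14 Hz.
Converting to THz: f = 167.5 THz ≈ 167 THz.

167 THz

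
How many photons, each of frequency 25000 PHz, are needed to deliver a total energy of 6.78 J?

4.09 × 10^14 photons

Per-photon energy: E = 1.657 × 10^-14 J (from frequency = 25000 PHz).
N = E_total / E_photon = 6.78 J / 1.657 × 10^-14 J = 4.09 × 10^14.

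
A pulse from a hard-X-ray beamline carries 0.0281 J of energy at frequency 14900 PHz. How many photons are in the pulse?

Per-photon energy: E = 9.873e-15 J (from frequency = 14900 PHz).
N = E_total / E_photon = 0.0281 J / 9.873e-15 J = 2.85e12.

2.85e12 photons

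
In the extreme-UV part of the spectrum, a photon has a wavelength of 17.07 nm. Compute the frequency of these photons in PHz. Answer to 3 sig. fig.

17.6 PHz

Use c = 2.99792458e8 m/s.
First convert: λ = 17.07 nm = 1.707e-8 m.
Since f = c/λ for a photon, f = 1.756e16 Hz.
Converting to PHz: f = 17.56 PHz ≈ 17.6 PHz.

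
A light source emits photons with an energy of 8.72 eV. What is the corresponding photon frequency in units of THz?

2110 THz

(h = 6.62607015·10^-34 J·s, 1 eV = 1.602176634·10^-19 J.)
First convert: E = 8.72 eV = 1.3971·10^-18 J.
The photon relation is f = E/h, giving f = 2.108·10^15 Hz.
Converting to THz: f = 2108 THz ≈ 2110 THz.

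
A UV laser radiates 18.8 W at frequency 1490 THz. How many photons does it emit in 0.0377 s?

7.18 × 10^17 photons

Total energy: E_total = P·t = 18.8 × 0.0377 = 0.7088 J.
Per-photon energy: E = 9.873 × 10^-19 J.
N = E_total / E_photon = 7.18 × 10^17.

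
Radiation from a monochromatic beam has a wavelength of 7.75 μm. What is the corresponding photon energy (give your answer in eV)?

(h = 6.62607015 × 10^-34 J·s, c = 2.99792458 × 10^8 m/s, 1 eV = 1.602176634 × 10^-19 J.)
In SI units: λ = 7.75 μm = 7.75 × 10^-6 m.
Since E = hc/λ for a photon, E = 2.563 × 10^-20 J.
Converting to eV: E = 0.1600 eV ≈ 0.160 eV.

0.160 eV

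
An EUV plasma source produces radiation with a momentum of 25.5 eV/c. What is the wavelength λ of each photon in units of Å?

486 Å

(h = 6.62607015·10^-34 J·s, c = 2.99792458·10^8 m/s, 1 eV = 1.602176634·10^-19 J.)
First convert: p = 25.5 eV/c = 1.3628·10^-26 kg·m/s.
For a photon λ = h/p, so λ = 4.862·10^-8 m.
Converting to Å: λ = 486.2 Å ≈ 486 Å.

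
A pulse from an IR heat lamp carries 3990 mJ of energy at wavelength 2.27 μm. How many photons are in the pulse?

4.56 × 10^19 photons

Per-photon energy: E = 8.751 × 10^-20 J (from wavelength = 2.27 μm).
N = E_total / E_photon = 3.99 J / 8.751 × 10^-20 J = 4.56 × 10^19.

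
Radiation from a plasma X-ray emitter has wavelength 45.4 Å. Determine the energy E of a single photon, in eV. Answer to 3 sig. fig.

First convert: λ = 45.4 Å = 4.54 × 10^-9 m.
Since E = hc/λ for a photon, E = 4.375 × 10^-17 J.
Converting to eV: E = 273.1 eV ≈ 273 eV.

273 eV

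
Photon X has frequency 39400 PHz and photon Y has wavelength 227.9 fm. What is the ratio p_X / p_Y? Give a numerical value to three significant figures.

0.0300

p_X = 8.708 × 10^-23 kg·m/s (from frequency = 39400 PHz, via p = hf/c).
p_Y = 2.907 × 10^-21 kg·m/s (from wavelength = 227.9 fm, via p = h/λ).
Ratio = 8.708 × 10^-23 / 2.907 × 10^-21 = 0.0300.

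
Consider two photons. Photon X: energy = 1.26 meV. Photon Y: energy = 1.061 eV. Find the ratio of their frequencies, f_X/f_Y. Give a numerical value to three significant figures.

1.19e-3

f_X = 3.047e11 Hz (from energy = 1.26 meV, via f = E/h).
f_Y = 2.565e14 Hz (from energy = 1.061 eV, via f = E/h).
Ratio = 3.047e11 / 2.565e14 = 1.19e-3.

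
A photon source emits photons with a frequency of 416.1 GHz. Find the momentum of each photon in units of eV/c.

First convert: f = 416.1 GHz = 4.161·10^11 Hz.
The photon relation is p = hf/c, giving p = 9.197·10^-31 kg·m/s.
Converting to eV/c: p = 0.001721 eV/c ≈ 1.72·10^-3 eV/c.

1.72·10^-3 eV/c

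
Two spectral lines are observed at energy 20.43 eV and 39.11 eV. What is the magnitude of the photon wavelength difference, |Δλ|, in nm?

29.0 nm

Using λ = hc/E: λ₁ = 6.0687·10^-8 m, λ₂ = 3.1701·10^-8 m.
|Δλ| = |6.0687·10^-8 − 3.1701·10^-8| = 2.90·10^-8 m = 29.0 nm.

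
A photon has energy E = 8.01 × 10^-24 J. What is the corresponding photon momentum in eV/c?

5.00 × 10^-5 eV/c

Apply p = E/c: p = 2.672 × 10^-32 kg·m/s.
Converting to eV/c: p = 4.999 × 10^-5 eV/c ≈ 5.00 × 10^-5 eV/c.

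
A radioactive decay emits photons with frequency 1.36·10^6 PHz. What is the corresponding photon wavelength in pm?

0.220 pm

Use c = 2.99792458·10^8 m/s.
Convert to SI: f = 1.36·10^6 PHz = 1.36·10^21 Hz.
Apply λ = c/f: λ = 2.204·10^-13 m.
Converting to pm: λ = 0.2204 pm ≈ 0.220 pm.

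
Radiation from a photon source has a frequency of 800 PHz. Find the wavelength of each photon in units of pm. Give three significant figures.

375 pm

Take c = 2.99792458e8 m/s.
Convert to SI: f = 800 PHz = 8.0e17 Hz.
For a photon λ = c/f, so λ = 3.747e-10 m.
Converting to pm: λ = 374.7 pm ≈ 375 pm.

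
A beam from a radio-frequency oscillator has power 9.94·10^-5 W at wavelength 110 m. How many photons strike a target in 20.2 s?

1.11·10^24 photons

Total energy: E_total = P·t = 9.94·10^-5 × 20.2 = 0.002008 J.
Per-photon energy: E = 1.806·10^-27 J.
N = E_total / E_photon = 1.11·10^24.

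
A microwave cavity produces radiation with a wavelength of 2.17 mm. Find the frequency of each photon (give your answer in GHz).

138 GHz

Use c = 2.99792458 × 10^8 m/s.
In SI units: λ = 2.17 mm = 0.00217 m.
Apply f = c/λ: f = 1.382 × 10^11 Hz.
Converting to GHz: f = 138.2 GHz ≈ 138 GHz.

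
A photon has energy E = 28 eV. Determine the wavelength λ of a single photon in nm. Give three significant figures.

Take h = 6.62607015 × 10^-34 J·s, c = 2.99792458 × 10^8 m/s, 1 eV = 1.602176634 × 10^-19 J.
In SI units: E = 28 eV = 4.4861 × 10^-18 J.
Apply λ = hc/E: λ = 4.428 × 10^-8 m.
Converting to nm: λ = 44.28 nm ≈ 44.3 nm.

44.3 nm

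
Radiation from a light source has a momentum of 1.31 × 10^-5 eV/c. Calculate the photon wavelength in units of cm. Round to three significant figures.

9.46 cm

Convert to SI: p = 1.31 × 10^-5 eV/c = 7.0010 × 10^-33 kg·m/s.
Since λ = h/p for a photon, λ = 0.09464 m.
Converting to cm: λ = 9.464 cm ≈ 9.46 cm.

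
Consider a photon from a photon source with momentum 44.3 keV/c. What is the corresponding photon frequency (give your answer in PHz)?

1.07e4 PHz

First convert: p = 44.3 keV/c = 2.3675e-23 kg·m/s.
Since f = pc/h for a photon, f = 1.071e19 Hz.
Converting to PHz: f = 10710 PHz ≈ 1.07e4 PHz.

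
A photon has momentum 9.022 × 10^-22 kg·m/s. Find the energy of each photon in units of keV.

The photon relation is E = pc, giving E = 2.705 × 10^-13 J.
Converting to keV: E = 1688 keV ≈ 1690 keV.

1690 keV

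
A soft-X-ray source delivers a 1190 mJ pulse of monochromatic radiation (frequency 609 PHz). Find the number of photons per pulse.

2.95 × 10^15 photons

Per-photon energy: E = 4.035 × 10^-16 J (from frequency = 609 PHz).
N = E_total / E_photon = 1.19 J / 4.035 × 10^-16 J = 2.95 × 10^15.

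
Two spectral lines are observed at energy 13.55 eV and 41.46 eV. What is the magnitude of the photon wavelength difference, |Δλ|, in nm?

Using λ = hc/E: λ₁ = 9.1501·10^-8 m, λ₂ = 2.9905·10^-8 m.
|Δλ| = |9.1501·10^-8 − 2.9905·10^-8| = 6.16·10^-8 m = 61.6 nm.

61.6 nm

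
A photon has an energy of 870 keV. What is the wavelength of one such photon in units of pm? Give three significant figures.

Take h = 6.62607015 × 10^-34 J·s, c = 2.99792458 × 10^8 m/s, 1 eV = 1.602176634 × 10^-19 J.
Convert to SI: E = 870 keV = 1.3939 × 10^-13 J.
For a photon λ = hc/E, so λ = 1.425 × 10^-12 m.
Converting to pm: λ = 1.425 pm ≈ 1.43 pm.

1.43 pm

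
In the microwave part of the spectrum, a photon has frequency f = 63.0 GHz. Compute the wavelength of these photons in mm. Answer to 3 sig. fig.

In SI units: f = 63.0 GHz = 6.30e10 Hz.
Apply λ = c/f: λ = 0.004759 m.
Converting to mm: λ = 4.759 mm ≈ 4.76 mm.

4.76 mm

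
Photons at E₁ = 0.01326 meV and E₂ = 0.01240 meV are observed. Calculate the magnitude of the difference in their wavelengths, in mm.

6.48 mm

Using λ = hc/E: λ₁ = 0.093502 m, λ₂ = 0.099987 m.
|Δλ| = |0.093502 − 0.099987| = 0.00648 m = 6.48 mm.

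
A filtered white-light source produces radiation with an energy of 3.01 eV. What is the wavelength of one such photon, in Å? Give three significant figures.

4120 Å

First convert: E = 3.01 eV = 4.8226e-19 J.
Since λ = hc/E for a photon, λ = 4.119e-7 m.
Converting to Å: λ = 4119 Å ≈ 4120 Å.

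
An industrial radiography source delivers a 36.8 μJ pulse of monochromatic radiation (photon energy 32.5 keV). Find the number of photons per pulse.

Per-photon energy: E = 5.207e-15 J (from energy = 32.5 keV).
N = E_total / E_photon = 3.68e-5 J / 5.207e-15 J = 7.07e9.

7.07e9 photons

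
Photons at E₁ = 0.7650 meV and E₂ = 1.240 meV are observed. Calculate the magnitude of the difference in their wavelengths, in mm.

0.621 mm

Using λ = hc/E: λ₁ = 0.0016207 m, λ₂ = 9.9987 × 10^-4 m.
|Δλ| = |0.0016207 − 9.9987 × 10^-4| = 6.21 × 10^-4 m = 0.621 mm.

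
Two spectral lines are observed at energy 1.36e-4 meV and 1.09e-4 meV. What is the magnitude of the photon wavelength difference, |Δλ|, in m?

Using λ = hc/E: λ₁ = 9.116 m, λ₂ = 11.37 m.
|Δλ| = |9.116 − 11.37| = 2.26 m.

2.26 m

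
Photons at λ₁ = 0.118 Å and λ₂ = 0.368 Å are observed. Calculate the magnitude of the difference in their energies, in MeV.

0.0714 MeV

Using E = hc/λ: E₁ = 1.683·10^-14 J, E₂ = 5.398·10^-15 J.
|ΔE| = |1.683·10^-14 − 5.398·10^-15| = 1.14·10^-14 J = 0.0714 MeV.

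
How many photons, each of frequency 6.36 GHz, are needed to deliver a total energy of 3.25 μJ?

7.71e17 photons

Per-photon energy: E = 4.214e-24 J (from frequency = 6.36 GHz).
N = E_total / E_photon = 3.25e-6 J / 4.214e-24 J = 7.71e17.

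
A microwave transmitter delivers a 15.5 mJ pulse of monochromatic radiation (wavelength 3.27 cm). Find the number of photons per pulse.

Per-photon energy: E = 6.075 × 10^-24 J (from wavelength = 3.27 cm).
N = E_total / E_photon = 0.0155 J / 6.075 × 10^-24 J = 2.55 × 10^21.

2.55 × 10^21 photons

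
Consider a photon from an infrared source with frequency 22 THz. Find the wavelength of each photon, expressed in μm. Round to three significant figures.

(c = 2.99792458e8 m/s.)
First convert: f = 22 THz = 2.2e13 Hz.
Apply λ = c/f: λ = 1.363e-5 m.
Converting to μm: λ = 13.63 μm ≈ 13.6 μm.

13.6 μm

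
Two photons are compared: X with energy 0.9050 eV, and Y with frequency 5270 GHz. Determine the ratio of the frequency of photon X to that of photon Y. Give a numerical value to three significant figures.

41.5

f_X = 2.188 × 10^14 Hz (from energy = 0.9050 eV, via f = E/h).
f_Y = 5.270 × 10^12 Hz (from frequency = 5270 GHz, via f given directly).
Ratio = 2.188 × 10^14 / 5.270 × 10^12 = 41.5.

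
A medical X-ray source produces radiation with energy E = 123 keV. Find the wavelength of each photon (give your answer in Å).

0.101 Å

Take h = 6.62607015 × 10^-34 J·s, c = 2.99792458 × 10^8 m/s, 1 eV = 1.602176634 × 10^-19 J.
First convert: E = 123 keV = 1.9707 × 10^-14 J.
The photon relation is λ = hc/E, giving λ = 1.008 × 10^-11 m.
Converting to Å: λ = 0.1008 Å ≈ 0.101 Å.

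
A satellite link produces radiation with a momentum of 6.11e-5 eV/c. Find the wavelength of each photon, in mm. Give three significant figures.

Take h = 6.62607015e-34 J·s, c = 2.99792458e8 m/s, 1 eV = 1.602176634e-19 J.
First convert: p = 6.11e-5 eV/c = 3.2654e-32 kg·m/s.
Apply λ = h/p: λ = 0.02029 m.
Converting to mm: λ = 20.29 mm ≈ 20.3 mm.

20.3 mm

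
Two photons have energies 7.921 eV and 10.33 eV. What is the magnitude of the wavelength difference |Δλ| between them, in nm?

36.5 nm

Using λ = hc/E: λ₁ = 1.5653 × 10^-7 m, λ₂ = 1.2002 × 10^-7 m.
|Δλ| = |1.5653 × 10^-7 − 1.2002 × 10^-7| = 3.65 × 10^-8 m = 36.5 nm.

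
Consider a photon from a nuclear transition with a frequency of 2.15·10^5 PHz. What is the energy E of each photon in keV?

Convert to SI: f = 2.15·10^5 PHz = 2.15·10^20 Hz.
For a photon E = hf, so E = 1.425·10^-13 J.
Converting to keV: E = 889.2 keV ≈ 889 keV.

889 keV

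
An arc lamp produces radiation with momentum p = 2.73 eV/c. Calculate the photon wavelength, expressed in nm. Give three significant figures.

454 nm

Take h = 6.62607015·10^-34 J·s, c = 2.99792458·10^8 m/s, 1 eV = 1.602176634·10^-19 J.
In SI units: p = 2.73 eV/c = 1.4590·10^-27 kg·m/s.
For a photon λ = h/p, so λ = 4.542·10^-7 m.
Converting to nm: λ = 454.2 nm ≈ 454 nm.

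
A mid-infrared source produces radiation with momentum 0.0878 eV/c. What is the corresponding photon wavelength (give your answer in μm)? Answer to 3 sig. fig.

In SI units: p = 0.0878 eV/c = 4.6923 × 10^-29 kg·m/s.
For a photon λ = h/p, so λ = 1.412 × 10^-5 m.
Converting to μm: λ = 14.12 μm ≈ 14.1 μm.

14.1 μm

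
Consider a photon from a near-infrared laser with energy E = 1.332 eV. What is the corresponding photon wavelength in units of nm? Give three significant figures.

Take h = 6.62607015·10^-34 J·s, c = 2.99792458·10^8 m/s, 1 eV = 1.602176634·10^-19 J.
First convert: E = 1.332 eV = 2.1341·10^-19 J.
For a photon λ = hc/E, so λ = 9.308·10^-7 m.
Converting to nm: λ = 930.8 nm ≈ 931 nm.

931 nm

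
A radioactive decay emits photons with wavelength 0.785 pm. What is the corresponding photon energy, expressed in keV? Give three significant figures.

1580 keV

First convert: λ = 0.785 pm = 7.85 × 10^-13 m.
The photon relation is E = hc/λ, giving E = 2.531 × 10^-13 J.
Converting to keV: E = 1579 keV ≈ 1580 keV.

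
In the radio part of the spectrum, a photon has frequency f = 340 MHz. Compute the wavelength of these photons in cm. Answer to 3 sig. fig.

Take c = 2.99792458 × 10^8 m/s.
First convert: f = 340 MHz = 3.4 × 10^8 Hz.
Apply λ = c/f: λ = 0.8817 m.
Converting to cm: λ = 88.17 cm ≈ 88.2 cm.

88.2 cm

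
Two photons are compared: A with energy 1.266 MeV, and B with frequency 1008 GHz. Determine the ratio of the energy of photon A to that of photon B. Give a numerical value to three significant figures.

E_A = 2.028e-13 J (from energy = 1.266 MeV, via E given directly).
E_B = 6.679e-22 J (from frequency = 1008 GHz, via E = hf).
Ratio = 2.028e-13 / 6.679e-22 = 3.04e8.

3.04e8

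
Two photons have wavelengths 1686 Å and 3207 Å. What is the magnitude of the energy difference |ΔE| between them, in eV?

Using E = hc/λ: E₁ = 1.1782e-18 J, E₂ = 6.1941e-19 J.
|ΔE| = |1.1782e-18 − 6.1941e-19| = 5.59e-19 J = 3.49 eV.

3.49 eV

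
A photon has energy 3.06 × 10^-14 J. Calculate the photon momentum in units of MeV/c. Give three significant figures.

Take c = 2.99792458 × 10^8 m/s, 1 eV = 1.602176634 × 10^-19 J.
The photon relation is p = E/c, giving p = 1.021 × 10^-22 kg·m/s.
Converting to MeV/c: p = 0.1910 MeV/c ≈ 0.191 MeV/c.

0.191 MeV/c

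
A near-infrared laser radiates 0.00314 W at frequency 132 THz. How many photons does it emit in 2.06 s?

7.40 × 10^16 photons

Total energy: E_total = P·t = 0.00314 × 2.06 = 0.006468 J.
Per-photon energy: E = 8.746 × 10^-20 J.
N = E_total / E_photon = 7.40 × 10^16.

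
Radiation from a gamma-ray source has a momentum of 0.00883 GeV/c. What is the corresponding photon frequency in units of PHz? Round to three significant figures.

2.14 × 10^6 PHz

Use h = 6.62607015 × 10^-34 J·s, c = 2.99792458 × 10^8 m/s, 1 eV = 1.602176634 × 10^-19 J.
In SI units: p = 0.00883 GeV/c = 4.7190 × 10^-21 kg·m/s.
Since f = pc/h for a photon, f = 2.135 × 10^21 Hz.
Converting to PHz: f = 2.135 × 10^6 PHz ≈ 2.14 × 10^6 PHz.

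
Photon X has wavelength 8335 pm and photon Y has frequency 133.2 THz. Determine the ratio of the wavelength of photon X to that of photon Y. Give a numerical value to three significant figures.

λ_X = 8.335 × 10^-9 m (from wavelength = 8335 pm, via λ given directly).
λ_Y = 2.251 × 10^-6 m (from frequency = 133.2 THz, via λ = c/f).
Ratio = 8.335 × 10^-9 / 2.251 × 10^-6 = 3.70 × 10^-3.

3.70 × 10^-3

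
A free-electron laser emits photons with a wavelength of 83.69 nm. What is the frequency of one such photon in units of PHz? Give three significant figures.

Take c = 2.99792458 × 10^8 m/s.
In SI units: λ = 83.69 nm = 8.369 × 10^-8 m.
For a photon f = c/λ, so f = 3.582 × 10^15 Hz.
Converting to PHz: f = 3.582 PHz ≈ 3.58 PHz.

3.58 PHz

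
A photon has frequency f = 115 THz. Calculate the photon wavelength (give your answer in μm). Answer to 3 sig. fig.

Take c = 2.99792458e8 m/s.
In SI units: f = 115 THz = 1.15e14 Hz.
Since λ = c/f for a photon, λ = 2.607e-6 m.
Converting to μm: λ = 2.607 μm ≈ 2.61 μm.

2.61 μm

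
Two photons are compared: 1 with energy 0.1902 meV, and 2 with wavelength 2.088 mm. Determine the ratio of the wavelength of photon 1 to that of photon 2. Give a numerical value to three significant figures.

λ_1 = 0.006519 m (from energy = 0.1902 meV, via λ = hc/E).
λ_2 = 0.002088 m (from wavelength = 2.088 mm, via λ given directly).
Ratio = 0.006519 / 0.002088 = 3.12.

3.12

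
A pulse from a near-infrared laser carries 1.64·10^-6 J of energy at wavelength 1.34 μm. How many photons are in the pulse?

Per-photon energy: E = 1.482·10^-19 J (from wavelength = 1.34 μm).
N = E_total / E_photon = 1.64·10^-6 J / 1.482·10^-19 J = 1.11·10^13.

1.11·10^13 photons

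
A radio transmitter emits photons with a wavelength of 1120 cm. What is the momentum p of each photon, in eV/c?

In SI units: λ = 1120 cm = 11.2 m.
The photon relation is p = h/λ, giving p = 5.916 × 10^-35 kg·m/s.
Converting to eV/c: p = 1.107 × 10^-7 eV/c ≈ 1.11 × 10^-7 eV/c.

1.11 × 10^-7 eV/c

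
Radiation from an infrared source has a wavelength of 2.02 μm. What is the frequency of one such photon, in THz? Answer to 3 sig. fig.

148 THz

In SI units: λ = 2.02 μm = 2.02 × 10^-6 m.
Apply f = c/λ: f = 1.484 × 10^14 Hz.
Converting to THz: f = 148.4 THz ≈ 148 THz.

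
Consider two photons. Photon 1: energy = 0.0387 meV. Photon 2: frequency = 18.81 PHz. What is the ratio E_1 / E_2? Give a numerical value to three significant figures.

E_1 = 6.200 × 10^-24 J (from energy = 0.0387 meV, via E given directly).
E_2 = 1.246 × 10^-17 J (from frequency = 18.81 PHz, via E = hf).
Ratio = 6.200 × 10^-24 / 1.246 × 10^-17 = 4.97 × 10^-7.

4.97 × 10^-7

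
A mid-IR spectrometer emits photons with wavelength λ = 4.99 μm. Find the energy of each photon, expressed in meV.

Take h = 6.62607015e-34 J·s, c = 2.99792458e8 m/s, 1 eV = 1.602176634e-19 J.
Convert to SI: λ = 4.99 μm = 4.99e-6 m.
The photon relation is E = hc/λ, giving E = 3.981e-20 J.
Converting to meV: E = 248.5 meV ≈ 248 meV.

248 meV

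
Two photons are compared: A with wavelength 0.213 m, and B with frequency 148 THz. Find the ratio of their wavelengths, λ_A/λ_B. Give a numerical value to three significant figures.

1.05 × 10^5

λ_A = 0.2130 m (from wavelength = 0.213 m, via λ given directly).
λ_B = 2.026 × 10^-6 m (from frequency = 148 THz, via λ = c/f).
Ratio = 0.2130 / 2.026 × 10^-6 = 1.05 × 10^5.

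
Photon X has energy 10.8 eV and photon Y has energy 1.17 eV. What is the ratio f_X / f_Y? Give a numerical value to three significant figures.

f_X = 2.611e15 Hz (from energy = 10.8 eV, via f = E/h).
f_Y = 2.829e14 Hz (from energy = 1.17 eV, via f = E/h).
Ratio = 2.611e15 / 2.829e14 = 9.23.

9.23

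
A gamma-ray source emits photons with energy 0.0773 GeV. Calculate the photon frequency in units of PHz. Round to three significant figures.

1.87 × 10^7 PHz

(h = 6.62607015 × 10^-34 J·s, 1 eV = 1.602176634 × 10^-19 J.)
First convert: E = 0.0773 GeV = 1.2385 × 10^-11 J.
Since f = E/h for a photon, f = 1.869 × 10^22 Hz.
Converting to PHz: f = 1.869 × 10^7 PHz ≈ 1.87 × 10^7 PHz.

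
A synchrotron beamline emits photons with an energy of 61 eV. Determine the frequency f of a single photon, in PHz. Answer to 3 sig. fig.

14.7 PHz

Take h = 6.62607015e-34 J·s, 1 eV = 1.602176634e-19 J.
First convert: E = 61 eV = 9.7733e-18 J.
The photon relation is f = E/h, giving f = 1.475e16 Hz.
Converting to PHz: f = 14.75 PHz ≈ 14.7 PHz.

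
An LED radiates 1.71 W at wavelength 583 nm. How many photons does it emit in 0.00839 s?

Total energy: E_total = P·t = 1.71 × 0.00839 = 0.01435 J.
Per-photon energy: E = 3.407·10^-19 J.
N = E_total / E_photon = 4.21·10^16.

4.21·10^16 photons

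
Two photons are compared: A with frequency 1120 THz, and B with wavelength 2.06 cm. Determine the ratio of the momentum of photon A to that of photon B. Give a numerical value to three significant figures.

p_A = 2.475 × 10^-27 kg·m/s (from frequency = 1120 THz, via p = hf/c).
p_B = 3.217 × 10^-32 kg·m/s (from wavelength = 2.06 cm, via p = h/λ).
Ratio = 2.475 × 10^-27 / 3.217 × 10^-32 = 7.70 × 10^4.

7.70 × 10^4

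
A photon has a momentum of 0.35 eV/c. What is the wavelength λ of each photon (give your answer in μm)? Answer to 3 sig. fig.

(h = 6.62607015 × 10^-34 J·s, c = 2.99792458 × 10^8 m/s, 1 eV = 1.602176634 × 10^-19 J.)
First convert: p = 0.35 eV/c = 1.8705 × 10^-28 kg·m/s.
Apply λ = h/p: λ = 3.542 × 10^-6 m.
Converting to μm: λ = 3.542 μm ≈ 3.54 μm.

3.54 μm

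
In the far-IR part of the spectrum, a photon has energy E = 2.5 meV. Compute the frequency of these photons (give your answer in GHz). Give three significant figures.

604 GHz

Use h = 6.62607015e-34 J·s, 1 eV = 1.602176634e-19 J.
Convert to SI: E = 2.5 meV = 4.0054e-22 J.
For a photon f = E/h, so f = 6.045e11 Hz.
Converting to GHz: f = 604.5 GHz ≈ 604 GHz.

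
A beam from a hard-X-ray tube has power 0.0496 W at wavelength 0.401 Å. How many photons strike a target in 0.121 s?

1.21e12 photons

Total energy: E_total = P·t = 0.0496 × 0.121 = 0.006002 J.
Per-photon energy: E = 4.954e-15 J.
N = E_total / E_photon = 1.21e12.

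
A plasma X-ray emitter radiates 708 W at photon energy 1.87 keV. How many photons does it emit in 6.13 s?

1.45 × 10^19 photons

Total energy: E_total = P·t = 708 × 6.13 = 4340 J.
Per-photon energy: E = 2.996 × 10^-16 J.
N = E_total / E_photon = 1.45 × 10^19.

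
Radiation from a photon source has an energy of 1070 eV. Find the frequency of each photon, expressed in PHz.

(h = 6.62607015e-34 J·s, 1 eV = 1.602176634e-19 J.)
Convert to SI: E = 1070 eV = 1.7143e-16 J.
Apply f = E/h: f = 2.587e17 Hz.
Converting to PHz: f = 258.7 PHz ≈ 259 PHz.

259 PHz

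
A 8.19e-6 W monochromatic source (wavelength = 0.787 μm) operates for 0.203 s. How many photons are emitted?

6.59e12 photons

Total energy: E_total = P·t = 8.19e-6 × 0.203 = 1.663e-6 J.
Per-photon energy: E = 2.524e-19 J.
N = E_total / E_photon = 6.59e12.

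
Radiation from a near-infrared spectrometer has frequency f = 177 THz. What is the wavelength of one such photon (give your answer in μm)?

Use c = 2.99792458e8 m/s.
Convert to SI: f = 177 THz = 1.77e14 Hz.
For a photon λ = c/f, so λ = 1.694e-6 m.
Converting to μm: λ = 1.694 μm ≈ 1.69 μm.

1.69 μm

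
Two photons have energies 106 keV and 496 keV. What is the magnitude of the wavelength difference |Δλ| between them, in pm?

Using λ = hc/E: λ₁ = 1.170 × 10^-11 m, λ₂ = 2.500 × 10^-12 m.
|Δλ| = |1.170 × 10^-11 − 2.500 × 10^-12| = 9.20 × 10^-12 m = 9.20 pm.

9.20 pm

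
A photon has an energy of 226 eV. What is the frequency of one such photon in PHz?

54.6 PHz

Use h = 6.62607015 × 10^-34 J·s, 1 eV = 1.602176634 × 10^-19 J.
In SI units: E = 226 eV = 3.6209 × 10^-17 J.
Since f = E/h for a photon, f = 5.465 × 10^16 Hz.
Converting to PHz: f = 54.65 PHz ≈ 54.6 PHz.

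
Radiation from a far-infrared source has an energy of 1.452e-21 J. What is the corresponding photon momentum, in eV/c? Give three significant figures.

(c = 2.99792458e8 m/s, 1 eV = 1.602176634e-19 J.)
The photon relation is p = E/c, giving p = 4.843e-30 kg·m/s.
Converting to eV/c: p = 0.009063 eV/c ≈ 9.06e-3 eV/c.

9.06e-3 eV/c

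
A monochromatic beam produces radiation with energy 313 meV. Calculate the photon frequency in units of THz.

(h = 6.62607015 × 10^-34 J·s, 1 eV = 1.602176634 × 10^-19 J.)
Convert to SI: E = 313 meV = 5.0148 × 10^-20 J.
The photon relation is f = E/h, giving f = 7.568 × 10^13 Hz.
Converting to THz: f = 75.68 THz ≈ 75.7 THz.

75.7 THz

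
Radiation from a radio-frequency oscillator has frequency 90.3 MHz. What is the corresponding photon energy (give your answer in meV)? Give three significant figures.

3.73e-4 meV

(h = 6.62607015e-34 J·s, 1 eV = 1.602176634e-19 J.)
In SI units: f = 90.3 MHz = 9.03e7 Hz.
Since E = hf for a photon, E = 5.983e-26 J.
Converting to meV: E = 3.735e-4 meV ≈ 3.73e-4 meV.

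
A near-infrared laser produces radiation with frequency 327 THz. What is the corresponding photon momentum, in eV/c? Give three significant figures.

1.35 eV/c

First convert: f = 327 THz = 3.27e14 Hz.
For a photon p = hf/c, so p = 7.227e-28 kg·m/s.
Converting to eV/c: p = 1.352 eV/c ≈ 1.35 eV/c.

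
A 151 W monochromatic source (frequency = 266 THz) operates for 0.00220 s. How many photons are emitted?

1.88e18 photons

Total energy: E_total = P·t = 151 × 0.00220 = 0.3322 J.
Per-photon energy: E = 1.763e-19 J.
N = E_total / E_photon = 1.88e18.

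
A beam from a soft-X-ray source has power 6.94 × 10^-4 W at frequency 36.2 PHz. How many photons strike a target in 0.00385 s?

1.11 × 10^11 photons

Total energy: E_total = P·t = 6.94 × 10^-4 × 0.00385 = 2.672 × 10^-6 J.
Per-photon energy: E = 2.399 × 10^-17 J.
N = E_total / E_photon = 1.11 × 10^11.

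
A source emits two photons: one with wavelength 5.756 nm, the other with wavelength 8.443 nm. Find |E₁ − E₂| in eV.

68.6 eV

Using E = hc/λ: E₁ = 3.4511·10^-17 J, E₂ = 2.3528·10^-17 J.
|ΔE| = |3.4511·10^-17 − 2.3528·10^-17| = 1.10·10^-17 J = 68.6 eV.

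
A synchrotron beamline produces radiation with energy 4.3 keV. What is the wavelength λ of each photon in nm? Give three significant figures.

In SI units: E = 4.3 keV = 6.8894 × 10^-16 J.
The photon relation is λ = hc/E, giving λ = 2.883 × 10^-10 m.
Converting to nm: λ = 0.2883 nm ≈ 0.288 nm.

0.288 nm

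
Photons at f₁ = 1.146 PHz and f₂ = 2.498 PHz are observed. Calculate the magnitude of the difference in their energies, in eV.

Using E = hf: E₁ = 7.5935 × 10^-19 J, E₂ = 1.6552 × 10^-18 J.
|ΔE| = |7.5935 × 10^-19 − 1.6552 × 10^-18| = 8.96 × 10^-19 J = 5.59 eV.

5.59 eV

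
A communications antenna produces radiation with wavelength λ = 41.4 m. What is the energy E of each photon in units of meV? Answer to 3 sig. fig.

2.99e-5 meV

(h = 6.62607015e-34 J·s, c = 2.99792458e8 m/s, 1 eV = 1.602176634e-19 J.)
The photon relation is E = hc/λ, giving E = 4.798e-27 J.
Converting to meV: E = 2.995e-5 meV ≈ 2.99e-5 meV.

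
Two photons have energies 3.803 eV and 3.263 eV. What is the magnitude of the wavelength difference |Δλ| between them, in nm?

Using λ = hc/E: λ₁ = 3.2602e-7 m, λ₂ = 3.7997e-7 m.
|Δλ| = |3.2602e-7 − 3.7997e-7| = 5.40e-8 m = 54.0 nm.

54.0 nm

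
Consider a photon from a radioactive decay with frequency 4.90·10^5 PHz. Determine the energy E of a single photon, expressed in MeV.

(h = 6.62607015·10^-34 J·s, 1 eV = 1.602176634·10^-19 J.)
In SI units: f = 4.90·10^5 PHz = 4.90·10^20 Hz.
The photon relation is E = hf, giving E = 3.247·10^-13 J.
Converting to MeV: E = 2.026 MeV ≈ 2.03 MeV.

2.03 MeV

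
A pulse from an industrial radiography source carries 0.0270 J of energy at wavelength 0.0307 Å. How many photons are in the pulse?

4.17e11 photons

Per-photon energy: E = 6.471e-14 J (from wavelength = 0.0307 Å).
N = E_total / E_photon = 0.0270 J / 6.471e-14 J = 4.17e11.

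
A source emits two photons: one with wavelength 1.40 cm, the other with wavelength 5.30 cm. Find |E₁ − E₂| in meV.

0.0652 meV

Using E = hc/λ: E₁ = 1.419·10^-23 J, E₂ = 3.748·10^-24 J.
|ΔE| = |1.419·10^-23 − 3.748·10^-24| = 1.04·10^-23 J = 0.0652 meV.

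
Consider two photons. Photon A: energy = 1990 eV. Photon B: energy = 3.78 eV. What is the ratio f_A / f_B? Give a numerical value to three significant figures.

526

f_A = 4.812e17 Hz (from energy = 1990 eV, via f = E/h).
f_B = 9.140e14 Hz (from energy = 3.78 eV, via f = E/h).
Ratio = 4.812e17 / 9.140e14 = 526.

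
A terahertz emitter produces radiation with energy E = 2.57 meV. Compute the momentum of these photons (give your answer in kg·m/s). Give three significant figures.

In SI units: E = 2.57 meV = 4.1176e-22 J.
Since p = E/c for a photon, p = 1.373e-30 kg·m/s.
So p ≈ 1.37e-30 kg·m/s.

1.37e-30 kg·m/s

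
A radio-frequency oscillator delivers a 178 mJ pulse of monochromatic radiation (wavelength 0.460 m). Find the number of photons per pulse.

Per-photon energy: E = 4.318e-25 J (from wavelength = 0.460 m).
N = E_total / E_photon = 0.178 J / 4.318e-25 J = 4.12e23.

4.12e23 photons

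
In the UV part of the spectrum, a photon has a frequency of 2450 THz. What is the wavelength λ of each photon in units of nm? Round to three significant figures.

122 nm

Take c = 2.99792458e8 m/s.
First convert: f = 2450 THz = 2.45e15 Hz.
Since λ = c/f for a photon, λ = 1.224e-7 m.
Converting to nm: λ = 122.4 nm ≈ 122 nm.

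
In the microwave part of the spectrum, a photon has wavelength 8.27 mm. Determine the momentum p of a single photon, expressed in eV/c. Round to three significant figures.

1.50e-4 eV/c

In SI units: λ = 8.27 mm = 0.00827 m.
The photon relation is p = h/λ, giving p = 8.012e-32 kg·m/s.
Converting to eV/c: p = 1.499e-4 eV/c ≈ 1.50e-4 eV/c.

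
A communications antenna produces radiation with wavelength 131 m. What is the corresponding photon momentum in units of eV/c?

9.46 × 10^-9 eV/c

The photon relation is p = h/λ, giving p = 5.058 × 10^-36 kg·m/s.
Converting to eV/c: p = 9.464 × 10^-9 eV/c ≈ 9.46 × 10^-9 eV/c.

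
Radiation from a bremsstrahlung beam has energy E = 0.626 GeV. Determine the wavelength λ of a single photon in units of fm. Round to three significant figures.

In SI units: E = 0.626 GeV = 1.0030e-10 J.
Apply λ = hc/E: λ = 1.981e-15 m.
Converting to fm: λ = 1.981 fm ≈ 1.98 fm.

1.98 fm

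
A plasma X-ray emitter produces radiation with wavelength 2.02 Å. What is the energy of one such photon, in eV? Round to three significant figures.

6140 eV

Take h = 6.62607015 × 10^-34 J·s, c = 2.99792458 × 10^8 m/s, 1 eV = 1.602176634 × 10^-19 J.
Convert to SI: λ = 2.02 Å = 2.02 × 10^-10 m.
Since E = hc/λ for a photon, E = 9.834 × 10^-16 J.
Converting to eV: E = 6138 eV ≈ 6140 eV.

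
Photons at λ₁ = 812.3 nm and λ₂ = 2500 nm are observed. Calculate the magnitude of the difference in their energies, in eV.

Using E = hc/λ: E₁ = 2.4455 × 10^-19 J, E₂ = 7.9458 × 10^-20 J.
|ΔE| = |2.4455 × 10^-19 − 7.9458 × 10^-20| = 1.65 × 10^-19 J = 1.03 eV.

1.03 eV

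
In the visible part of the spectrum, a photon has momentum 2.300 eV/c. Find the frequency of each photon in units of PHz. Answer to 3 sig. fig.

0.556 PHz

Take h = 6.62607015 × 10^-34 J·s, c = 2.99792458 × 10^8 m/s, 1 eV = 1.602176634 × 10^-19 J.
In SI units: p = 2.300 eV/c = 1.2292 × 10^-27 kg·m/s.
Apply f = pc/h: f = 5.561 × 10^14 Hz.
Converting to PHz: f = 0.5561 PHz ≈ 0.556 PHz.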